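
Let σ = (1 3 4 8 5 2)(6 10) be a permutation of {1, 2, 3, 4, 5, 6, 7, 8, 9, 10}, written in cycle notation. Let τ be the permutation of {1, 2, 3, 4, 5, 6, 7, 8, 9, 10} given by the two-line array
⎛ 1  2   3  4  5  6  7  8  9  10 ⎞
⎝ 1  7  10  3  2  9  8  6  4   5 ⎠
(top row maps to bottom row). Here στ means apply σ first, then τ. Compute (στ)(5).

7

First apply σ: σ(5) = 2, then τ(2) = 7. Thus (στ)(5) = 7.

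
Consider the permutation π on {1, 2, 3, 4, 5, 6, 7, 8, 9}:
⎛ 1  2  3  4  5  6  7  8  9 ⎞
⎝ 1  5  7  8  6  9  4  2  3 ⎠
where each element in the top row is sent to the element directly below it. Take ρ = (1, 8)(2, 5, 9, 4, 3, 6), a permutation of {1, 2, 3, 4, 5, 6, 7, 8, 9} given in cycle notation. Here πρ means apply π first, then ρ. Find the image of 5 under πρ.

2

π(5) = 6, then ρ(6) = 2; composing gives (πρ)(5) = 2.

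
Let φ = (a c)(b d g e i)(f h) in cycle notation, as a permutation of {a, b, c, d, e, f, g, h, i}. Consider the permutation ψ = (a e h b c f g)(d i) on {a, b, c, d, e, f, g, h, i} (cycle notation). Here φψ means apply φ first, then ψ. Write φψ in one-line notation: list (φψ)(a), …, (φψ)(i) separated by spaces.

f i e a d b h g c

For each element, apply φ then ψ: a → c → f; b → d → i; c → a → e; d → g → a; e → i → d; f → h → b; g → e → h; h → f → g; i → b → c.
Collecting the images, φψ = [f i e a d b h g c].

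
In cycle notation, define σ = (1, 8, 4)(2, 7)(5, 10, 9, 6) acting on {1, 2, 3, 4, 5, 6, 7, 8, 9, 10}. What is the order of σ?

The cycle type of σ is (4, 3, 2, 1).
The order of σ is the least common multiple of its cycle lengths: lcm(4, 3, 2) = 12.

12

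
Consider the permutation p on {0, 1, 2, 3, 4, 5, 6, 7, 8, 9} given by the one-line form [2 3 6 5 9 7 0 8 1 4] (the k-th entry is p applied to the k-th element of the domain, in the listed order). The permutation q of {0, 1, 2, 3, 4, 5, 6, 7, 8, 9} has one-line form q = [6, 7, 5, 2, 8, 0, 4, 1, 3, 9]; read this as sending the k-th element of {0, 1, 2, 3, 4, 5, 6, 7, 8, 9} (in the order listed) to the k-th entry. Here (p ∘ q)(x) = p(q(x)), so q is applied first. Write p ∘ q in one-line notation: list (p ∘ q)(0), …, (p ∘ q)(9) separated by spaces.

0 8 7 6 1 2 9 3 5 4

Chase each element through q then p: 0 → 6 → 0; 1 → 7 → 8; 2 → 5 → 7; 3 → 2 → 6; 4 → 8 → 1; 5 → 0 → 2; 6 → 4 → 9; 7 → 1 → 3; 8 → 3 → 5; 9 → 9 → 4.
Collecting the images, p ∘ q = [0 8 7 6 1 2 9 3 5 4].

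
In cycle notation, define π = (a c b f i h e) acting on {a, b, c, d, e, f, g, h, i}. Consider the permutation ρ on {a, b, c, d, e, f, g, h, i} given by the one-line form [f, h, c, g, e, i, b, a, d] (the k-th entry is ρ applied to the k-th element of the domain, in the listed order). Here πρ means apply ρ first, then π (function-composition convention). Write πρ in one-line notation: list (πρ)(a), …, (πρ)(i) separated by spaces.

(πρ)(x) = π(ρ(x)). Computing each image: π(ρ(a)) = π(f) = i, π(ρ(b)) = π(h) = e, π(ρ(c)) = π(c) = b, π(ρ(d)) = π(g) = g, π(ρ(e)) = π(e) = a, π(ρ(f)) = π(i) = h, π(ρ(g)) = π(b) = f, π(ρ(h)) = π(a) = c, π(ρ(i)) = π(d) = d.
Hence πρ = [i e b g a h f c d].

i e b g a h f c d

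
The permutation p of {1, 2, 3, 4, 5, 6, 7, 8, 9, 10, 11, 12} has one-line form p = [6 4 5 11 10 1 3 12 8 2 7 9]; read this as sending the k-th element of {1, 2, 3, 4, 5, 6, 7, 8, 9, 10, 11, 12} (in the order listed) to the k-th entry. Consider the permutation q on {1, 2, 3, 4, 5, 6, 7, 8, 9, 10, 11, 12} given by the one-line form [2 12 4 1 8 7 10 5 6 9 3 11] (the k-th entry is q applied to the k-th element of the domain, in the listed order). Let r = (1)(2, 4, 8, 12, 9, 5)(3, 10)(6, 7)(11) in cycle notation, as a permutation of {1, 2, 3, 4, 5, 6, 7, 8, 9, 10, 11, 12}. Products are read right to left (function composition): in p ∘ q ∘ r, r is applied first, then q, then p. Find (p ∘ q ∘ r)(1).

4

Apply the permutations in order: r(1) = 1, then q(1) = 2, then p(2) = 4. So (p ∘ q ∘ r)(1) = 4.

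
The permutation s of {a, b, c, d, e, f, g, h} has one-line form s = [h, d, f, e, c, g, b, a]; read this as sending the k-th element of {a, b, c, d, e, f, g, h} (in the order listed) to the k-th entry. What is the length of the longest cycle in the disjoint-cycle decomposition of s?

6

Decomposing into disjoint cycles gives (a h)(b d e c f g); the longest has length 6.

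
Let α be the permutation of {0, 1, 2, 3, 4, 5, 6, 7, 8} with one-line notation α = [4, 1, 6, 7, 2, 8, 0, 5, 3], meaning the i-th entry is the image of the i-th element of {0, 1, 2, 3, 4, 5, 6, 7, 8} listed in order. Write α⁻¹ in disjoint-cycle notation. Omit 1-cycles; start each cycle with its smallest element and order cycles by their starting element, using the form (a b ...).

(0 6 2 4)(3 8 5 7)

The cycle decomposition of α is (0 4 2 6)(3 7 5 8).
The inverse reverses every cycle; in canonical form, α⁻¹ = (0 6 2 4)(3 8 5 7).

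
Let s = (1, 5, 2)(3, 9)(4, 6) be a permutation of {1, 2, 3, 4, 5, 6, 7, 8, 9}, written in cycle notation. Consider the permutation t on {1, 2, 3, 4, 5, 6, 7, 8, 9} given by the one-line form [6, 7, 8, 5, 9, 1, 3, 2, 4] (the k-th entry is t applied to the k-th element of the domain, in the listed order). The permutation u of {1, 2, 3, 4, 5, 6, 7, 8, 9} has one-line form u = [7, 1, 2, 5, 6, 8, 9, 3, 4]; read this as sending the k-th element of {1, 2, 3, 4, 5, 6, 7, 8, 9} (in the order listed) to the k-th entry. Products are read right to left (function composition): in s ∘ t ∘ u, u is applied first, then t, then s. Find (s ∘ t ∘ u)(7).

6

Chase 7: u(7) = 9; t(9) = 4; s(4) = 6. Hence (s ∘ t ∘ u)(7) = 6.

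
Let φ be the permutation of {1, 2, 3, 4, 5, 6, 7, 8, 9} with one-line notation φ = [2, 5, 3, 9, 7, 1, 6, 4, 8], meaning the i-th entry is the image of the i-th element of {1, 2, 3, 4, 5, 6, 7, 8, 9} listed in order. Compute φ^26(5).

Tracing 5 → 7 → … returns to 5 after 5 steps, so 5 lies in a 5-cycle (1 2 5 7 6).
On a 5-cycle, φ^5 is the identity, so φ^26 = φ^1 there (26 ≡ 1 mod 5).
Stepping 1 place around the cycle: 5 → 7.

7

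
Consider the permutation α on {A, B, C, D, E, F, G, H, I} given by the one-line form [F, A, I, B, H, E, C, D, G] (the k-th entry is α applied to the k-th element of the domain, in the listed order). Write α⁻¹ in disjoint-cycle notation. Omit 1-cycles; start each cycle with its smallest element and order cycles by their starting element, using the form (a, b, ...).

First write α in disjoint cycles: (A, F, E, H, D, B)(C, I, G).
Reversing each cycle (and rotating so the smallest element leads) gives α⁻¹ = (A, B, D, H, E, F)(C, G, I).

(A, B, D, H, E, F)(C, G, I)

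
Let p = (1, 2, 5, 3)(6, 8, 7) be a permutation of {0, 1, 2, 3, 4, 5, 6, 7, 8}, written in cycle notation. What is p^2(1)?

1 lies in the 4-cycle (1, 2, 5, 3).
Stepping 2 places around the cycle: 1 → 2 → 5.

5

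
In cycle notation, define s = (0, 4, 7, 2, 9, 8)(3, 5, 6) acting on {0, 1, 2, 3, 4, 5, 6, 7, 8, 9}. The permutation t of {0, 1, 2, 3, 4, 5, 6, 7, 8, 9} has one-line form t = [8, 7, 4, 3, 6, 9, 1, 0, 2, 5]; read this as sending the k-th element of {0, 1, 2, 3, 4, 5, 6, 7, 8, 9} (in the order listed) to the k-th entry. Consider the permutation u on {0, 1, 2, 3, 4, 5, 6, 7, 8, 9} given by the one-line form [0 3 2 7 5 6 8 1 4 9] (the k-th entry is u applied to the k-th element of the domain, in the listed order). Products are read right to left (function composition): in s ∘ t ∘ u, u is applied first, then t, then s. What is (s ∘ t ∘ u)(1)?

Chase 1: u(1) = 3; t(3) = 3; s(3) = 5. Hence (s ∘ t ∘ u)(1) = 5.

5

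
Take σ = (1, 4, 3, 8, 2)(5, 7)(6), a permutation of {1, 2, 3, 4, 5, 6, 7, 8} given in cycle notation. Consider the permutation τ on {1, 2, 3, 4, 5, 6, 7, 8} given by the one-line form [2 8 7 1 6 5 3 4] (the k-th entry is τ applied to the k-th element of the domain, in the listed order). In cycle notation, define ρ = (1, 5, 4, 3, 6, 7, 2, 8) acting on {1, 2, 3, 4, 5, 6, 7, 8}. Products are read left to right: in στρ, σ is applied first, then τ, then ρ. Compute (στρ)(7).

Chase 7: σ(7) = 5; τ(5) = 6; ρ(6) = 7. Hence (στρ)(7) = 7.

7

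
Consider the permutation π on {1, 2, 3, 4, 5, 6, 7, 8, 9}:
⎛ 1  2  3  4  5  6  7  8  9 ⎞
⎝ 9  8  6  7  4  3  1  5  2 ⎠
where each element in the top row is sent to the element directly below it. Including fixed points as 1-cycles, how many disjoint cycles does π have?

The cycle decomposition is (1, 9, 2, 8, 5, 4, 7)(3, 6), which has 2 cycles (counting 1-cycles).

2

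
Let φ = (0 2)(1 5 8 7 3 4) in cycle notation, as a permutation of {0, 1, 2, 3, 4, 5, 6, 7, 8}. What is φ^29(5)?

1

5 lies in the 6-cycle (1 5 8 7 3 4).
Since the cycle has length 6, φ^29 acts on it the same as φ^5 (29 mod 6 = 5).
Advancing 5 steps from 5: 5 → 8 → 7 → 3 → 4 → 1.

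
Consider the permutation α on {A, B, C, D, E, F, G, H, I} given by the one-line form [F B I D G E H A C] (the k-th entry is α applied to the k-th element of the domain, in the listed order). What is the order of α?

10

Writing α as disjoint cycles, the cycle lengths are 5, 2, 1, 1.
The order of α is the least common multiple of its cycle lengths: lcm(5, 2) = 10.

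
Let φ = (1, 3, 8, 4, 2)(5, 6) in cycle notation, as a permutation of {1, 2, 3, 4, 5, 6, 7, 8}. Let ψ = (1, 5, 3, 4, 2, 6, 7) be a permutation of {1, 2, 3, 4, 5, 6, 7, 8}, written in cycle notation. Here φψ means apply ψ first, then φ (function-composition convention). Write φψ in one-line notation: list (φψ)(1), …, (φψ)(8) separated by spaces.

(φψ)(x) = φ(ψ(x)). Computing each image: φ(ψ(1)) = φ(5) = 6, φ(ψ(2)) = φ(6) = 5, φ(ψ(3)) = φ(4) = 2, φ(ψ(4)) = φ(2) = 1, φ(ψ(5)) = φ(3) = 8, φ(ψ(6)) = φ(7) = 7, φ(ψ(7)) = φ(1) = 3, φ(ψ(8)) = φ(8) = 4.
Hence φψ = [6 5 2 1 8 7 3 4].

6 5 2 1 8 7 3 4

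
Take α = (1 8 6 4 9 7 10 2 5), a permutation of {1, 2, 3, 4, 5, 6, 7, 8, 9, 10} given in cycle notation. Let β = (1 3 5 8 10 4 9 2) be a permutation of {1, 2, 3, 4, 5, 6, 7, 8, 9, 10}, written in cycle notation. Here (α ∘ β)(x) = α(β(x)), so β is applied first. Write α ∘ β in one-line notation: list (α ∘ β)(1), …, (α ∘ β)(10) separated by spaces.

3 8 1 7 6 4 10 2 5 9

(α ∘ β)(x) = α(β(x)). Computing each image: α(β(1)) = α(3) = 3, α(β(2)) = α(1) = 8, α(β(3)) = α(5) = 1, α(β(4)) = α(9) = 7, α(β(5)) = α(8) = 6, α(β(6)) = α(6) = 4, α(β(7)) = α(7) = 10, α(β(8)) = α(10) = 2, α(β(9)) = α(2) = 5, α(β(10)) = α(4) = 9.
Hence α ∘ β = [3 8 1 7 6 4 10 2 5 9].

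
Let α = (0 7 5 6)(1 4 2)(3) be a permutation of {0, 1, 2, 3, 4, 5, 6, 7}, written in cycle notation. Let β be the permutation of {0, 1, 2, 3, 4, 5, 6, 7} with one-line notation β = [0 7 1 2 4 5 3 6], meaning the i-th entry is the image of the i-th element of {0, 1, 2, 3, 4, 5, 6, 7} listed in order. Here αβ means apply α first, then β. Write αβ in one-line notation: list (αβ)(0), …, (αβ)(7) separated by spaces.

6 4 7 2 1 3 0 5

Chase each element through α then β: 0 → 7 → 6; 1 → 4 → 4; 2 → 1 → 7; 3 → 3 → 2; 4 → 2 → 1; 5 → 6 → 3; 6 → 0 → 0; 7 → 5 → 5.
Collecting the images, αβ = [6 4 7 2 1 3 0 5].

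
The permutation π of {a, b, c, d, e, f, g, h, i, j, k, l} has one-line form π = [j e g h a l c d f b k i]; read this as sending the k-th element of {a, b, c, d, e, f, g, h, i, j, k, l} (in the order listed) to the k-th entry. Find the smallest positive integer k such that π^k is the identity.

12

Decomposing into disjoint cycles gives cycle lengths 4, 3, 2, 2, 1.
Since disjoint cycles commute, ord(π) = lcm(4, 3, 2, 2) = 12.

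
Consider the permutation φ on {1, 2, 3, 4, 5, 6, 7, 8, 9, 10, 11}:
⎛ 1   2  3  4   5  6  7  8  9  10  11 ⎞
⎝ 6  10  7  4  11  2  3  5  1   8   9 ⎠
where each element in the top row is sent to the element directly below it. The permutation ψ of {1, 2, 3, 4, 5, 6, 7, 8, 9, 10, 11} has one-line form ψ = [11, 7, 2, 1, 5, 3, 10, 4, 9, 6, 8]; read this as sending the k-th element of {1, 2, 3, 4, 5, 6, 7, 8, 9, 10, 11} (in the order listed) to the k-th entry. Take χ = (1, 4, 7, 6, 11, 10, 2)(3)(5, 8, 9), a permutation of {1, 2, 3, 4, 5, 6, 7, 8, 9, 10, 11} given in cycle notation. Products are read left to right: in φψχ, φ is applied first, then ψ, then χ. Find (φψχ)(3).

(φψχ)(3) = χ(ψ(φ(3))). φ(3) = 7, then ψ(7) = 10, then χ(10) = 2, so the result is 2.

2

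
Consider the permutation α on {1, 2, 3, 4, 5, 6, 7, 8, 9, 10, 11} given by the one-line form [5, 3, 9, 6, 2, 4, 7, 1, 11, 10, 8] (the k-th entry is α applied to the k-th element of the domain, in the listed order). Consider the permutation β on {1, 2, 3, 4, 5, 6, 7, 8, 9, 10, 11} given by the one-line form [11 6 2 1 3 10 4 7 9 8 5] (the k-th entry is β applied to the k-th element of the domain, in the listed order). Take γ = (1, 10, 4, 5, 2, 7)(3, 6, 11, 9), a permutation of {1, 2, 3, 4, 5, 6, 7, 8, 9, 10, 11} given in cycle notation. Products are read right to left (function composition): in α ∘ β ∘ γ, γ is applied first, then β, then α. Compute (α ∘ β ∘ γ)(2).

(α ∘ β ∘ γ)(2) = α(β(γ(2))). γ(2) = 7, then β(7) = 4, then α(4) = 6, so the result is 6.

6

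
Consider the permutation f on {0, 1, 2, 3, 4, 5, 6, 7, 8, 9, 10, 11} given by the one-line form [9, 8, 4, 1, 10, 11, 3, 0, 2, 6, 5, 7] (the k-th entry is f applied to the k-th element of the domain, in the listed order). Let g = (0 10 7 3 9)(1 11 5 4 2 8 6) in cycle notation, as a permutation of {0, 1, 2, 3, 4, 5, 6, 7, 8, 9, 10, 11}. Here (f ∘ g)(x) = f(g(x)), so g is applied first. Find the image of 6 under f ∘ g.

(f ∘ g)(6) = f(g(6)). g(6) = 1, then f(1) = 8. So (f ∘ g)(6) = 8.

8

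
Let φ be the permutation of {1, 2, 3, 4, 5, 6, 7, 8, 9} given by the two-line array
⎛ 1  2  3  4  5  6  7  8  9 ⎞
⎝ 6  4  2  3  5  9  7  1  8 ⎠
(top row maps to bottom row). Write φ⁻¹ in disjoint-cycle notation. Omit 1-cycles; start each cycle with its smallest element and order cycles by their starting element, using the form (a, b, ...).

The cycle decomposition of φ is (1, 6, 9, 8)(2, 4, 3).
The inverse reverses every cycle; in canonical form, φ⁻¹ = (1, 8, 9, 6)(2, 3, 4).

(1, 8, 9, 6)(2, 3, 4)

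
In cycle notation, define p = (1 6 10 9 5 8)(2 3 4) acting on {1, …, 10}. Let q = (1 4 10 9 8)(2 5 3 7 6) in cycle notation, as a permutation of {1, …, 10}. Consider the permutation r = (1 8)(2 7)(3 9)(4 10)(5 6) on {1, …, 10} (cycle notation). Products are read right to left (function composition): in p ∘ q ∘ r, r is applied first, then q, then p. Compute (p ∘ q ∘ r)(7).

(p ∘ q ∘ r)(7) = p(q(r(7))). r(7) = 2, then q(2) = 5, then p(5) = 8, so the result is 8.

8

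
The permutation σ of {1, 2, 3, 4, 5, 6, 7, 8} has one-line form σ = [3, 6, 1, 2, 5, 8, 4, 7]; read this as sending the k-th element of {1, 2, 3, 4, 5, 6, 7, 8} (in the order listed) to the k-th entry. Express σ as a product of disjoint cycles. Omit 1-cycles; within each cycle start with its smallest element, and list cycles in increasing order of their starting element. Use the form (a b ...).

(1 3)(2 6 8 7 4)

Start at 1 and follow images: 1 → 3 → 1, giving the cycle (1 3).
Continuing from each remaining unvisited element yields (1 3)(2 6 8 7 4).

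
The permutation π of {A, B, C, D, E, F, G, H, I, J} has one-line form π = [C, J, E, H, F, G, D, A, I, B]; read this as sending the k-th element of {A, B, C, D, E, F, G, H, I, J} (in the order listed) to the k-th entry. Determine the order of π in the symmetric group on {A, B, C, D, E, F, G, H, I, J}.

14

Decomposing into disjoint cycles gives cycle lengths 7, 2, 1.
The order is lcm(7, 2) = 14.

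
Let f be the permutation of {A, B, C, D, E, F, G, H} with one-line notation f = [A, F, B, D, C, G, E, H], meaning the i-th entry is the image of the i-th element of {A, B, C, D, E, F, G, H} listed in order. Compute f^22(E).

Tracing E → C → … returns to E after 5 steps, so E lies in a 5-cycle (B, F, G, E, C).
On a 5-cycle, f^5 is the identity, so f^22 = f^2 there (22 ≡ 2 mod 5).
Stepping 2 places around the cycle: E → C → B.

B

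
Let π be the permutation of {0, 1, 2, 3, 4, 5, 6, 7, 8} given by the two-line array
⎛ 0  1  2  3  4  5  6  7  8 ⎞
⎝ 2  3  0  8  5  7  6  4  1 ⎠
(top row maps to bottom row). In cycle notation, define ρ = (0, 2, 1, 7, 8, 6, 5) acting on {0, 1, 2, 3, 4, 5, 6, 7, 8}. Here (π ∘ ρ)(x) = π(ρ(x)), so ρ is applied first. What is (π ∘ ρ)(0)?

0

ρ(0) = 2, then π(2) = 0; composing gives (π ∘ ρ)(0) = 0.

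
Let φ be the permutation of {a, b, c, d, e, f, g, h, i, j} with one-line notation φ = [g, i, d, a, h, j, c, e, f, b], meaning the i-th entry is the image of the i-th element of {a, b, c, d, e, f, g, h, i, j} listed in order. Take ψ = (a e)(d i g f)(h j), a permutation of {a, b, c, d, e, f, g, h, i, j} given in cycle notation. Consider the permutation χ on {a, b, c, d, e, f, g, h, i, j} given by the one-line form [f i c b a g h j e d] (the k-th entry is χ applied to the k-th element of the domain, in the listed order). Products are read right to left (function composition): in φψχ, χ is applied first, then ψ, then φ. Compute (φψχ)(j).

f

Apply the permutations in order: χ(j) = d, then ψ(d) = i, then φ(i) = f. So (φψχ)(j) = f.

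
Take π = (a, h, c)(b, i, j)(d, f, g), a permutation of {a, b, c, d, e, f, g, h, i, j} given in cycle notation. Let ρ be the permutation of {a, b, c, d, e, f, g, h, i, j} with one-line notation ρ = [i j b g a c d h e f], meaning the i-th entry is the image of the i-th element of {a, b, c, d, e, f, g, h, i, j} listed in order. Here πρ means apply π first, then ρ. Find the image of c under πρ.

(πρ)(c) = ρ(π(c)). π(c) = a, then ρ(a) = i. So (πρ)(c) = i.

i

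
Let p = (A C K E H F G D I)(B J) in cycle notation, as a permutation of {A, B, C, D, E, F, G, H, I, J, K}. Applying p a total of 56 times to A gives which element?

K

A lies in the 9-cycle (A C K E H F G D I).
Powers repeat with period 9 on this cycle, and 56 mod 9 = 2, so p^56(A) = p^2(A).
Advancing 2 steps from A: A → C → K.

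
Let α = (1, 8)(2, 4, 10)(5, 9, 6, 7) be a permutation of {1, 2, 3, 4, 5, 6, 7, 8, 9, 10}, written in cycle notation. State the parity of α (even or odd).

The cycle lengths are 4, 3, 2, 1.
A cycle of length ℓ contributes ℓ−1 transpositions, so α is a product of 3 + 2 + 1 = 6 transpositions — even.

even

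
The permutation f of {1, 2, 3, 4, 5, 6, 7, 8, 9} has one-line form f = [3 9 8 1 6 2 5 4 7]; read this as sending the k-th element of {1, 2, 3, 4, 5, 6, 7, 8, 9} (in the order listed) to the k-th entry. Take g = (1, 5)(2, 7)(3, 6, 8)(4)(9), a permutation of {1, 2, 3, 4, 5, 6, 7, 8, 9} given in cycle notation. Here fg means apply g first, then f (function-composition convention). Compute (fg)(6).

4

First apply g: g(6) = 8, then f(8) = 4. Thus (fg)(6) = 4.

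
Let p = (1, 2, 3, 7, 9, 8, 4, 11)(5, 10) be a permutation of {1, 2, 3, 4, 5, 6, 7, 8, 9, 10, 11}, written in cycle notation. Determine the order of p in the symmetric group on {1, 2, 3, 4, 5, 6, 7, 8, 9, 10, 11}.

The cycle type of p is (8, 2, 1).
The order of p is the least common multiple of its cycle lengths: lcm(8, 2) = 8.

8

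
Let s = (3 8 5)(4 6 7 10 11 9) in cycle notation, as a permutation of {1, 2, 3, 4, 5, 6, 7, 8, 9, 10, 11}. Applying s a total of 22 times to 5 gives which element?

3

5 lies in the 3-cycle (3 8 5).
Since the cycle has length 3, s^22 acts on it the same as s^1 (22 mod 3 = 1).
Stepping 1 place around the cycle: 5 → 3.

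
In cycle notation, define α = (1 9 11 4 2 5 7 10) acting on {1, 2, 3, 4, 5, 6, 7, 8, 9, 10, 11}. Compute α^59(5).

1

5 lies in the 8-cycle (1 9 11 4 2 5 7 10).
Powers repeat with period 8 on this cycle, and 59 mod 8 = 3, so α^59(5) = α^3(5).
Advancing 3 steps from 5: 5 → 7 → 10 → 1.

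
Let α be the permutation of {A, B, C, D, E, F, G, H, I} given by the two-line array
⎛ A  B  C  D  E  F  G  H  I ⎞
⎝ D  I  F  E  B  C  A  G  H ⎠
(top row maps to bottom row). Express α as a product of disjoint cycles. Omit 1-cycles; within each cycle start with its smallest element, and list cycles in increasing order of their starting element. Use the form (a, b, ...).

Iterating α from A gives A → D → E → B → I → H → G → A; that is the 7-cycle (A, D, E, B, I, H, G).
Continuing from each remaining unvisited element yields (A, D, E, B, I, H, G)(C, F).

(A, D, E, B, I, H, G)(C, F)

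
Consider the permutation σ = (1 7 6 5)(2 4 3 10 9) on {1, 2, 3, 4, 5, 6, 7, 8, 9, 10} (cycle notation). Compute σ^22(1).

1 lies in the 4-cycle (1 7 6 5).
Powers repeat with period 4 on this cycle, and 22 mod 4 = 2, so σ^22(1) = σ^2(1).
Stepping 2 places around the cycle: 1 → 7 → 6.

6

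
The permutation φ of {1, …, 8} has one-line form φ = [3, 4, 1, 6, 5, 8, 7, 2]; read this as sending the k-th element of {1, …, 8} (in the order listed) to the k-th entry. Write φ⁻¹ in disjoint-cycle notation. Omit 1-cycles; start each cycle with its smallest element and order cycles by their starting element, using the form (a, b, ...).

First write φ in disjoint cycles: (1, 3)(2, 4, 6, 8).
The inverse reverses every cycle; in canonical form, φ⁻¹ = (1, 3)(2, 8, 6, 4).

(1, 3)(2, 8, 6, 4)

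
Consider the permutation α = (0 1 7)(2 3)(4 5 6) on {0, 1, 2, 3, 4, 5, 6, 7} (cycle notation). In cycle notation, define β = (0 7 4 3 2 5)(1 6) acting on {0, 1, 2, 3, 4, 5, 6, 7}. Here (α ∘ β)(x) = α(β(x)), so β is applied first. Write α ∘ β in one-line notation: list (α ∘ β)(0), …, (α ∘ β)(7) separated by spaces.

0 4 6 3 2 1 7 5

For each element, apply β then α: 0 → 7 → 0; 1 → 6 → 4; 2 → 5 → 6; 3 → 2 → 3; 4 → 3 → 2; 5 → 0 → 1; 6 → 1 → 7; 7 → 4 → 5.
So α ∘ β in one-line form is 0 4 6 3 2 1 7 5.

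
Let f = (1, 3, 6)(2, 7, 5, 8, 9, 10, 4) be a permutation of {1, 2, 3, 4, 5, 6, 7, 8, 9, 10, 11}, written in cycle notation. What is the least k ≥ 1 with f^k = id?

The cycle type of f is (7, 3, 1).
Since disjoint cycles commute, ord(f) = lcm(7, 3) = 21.

21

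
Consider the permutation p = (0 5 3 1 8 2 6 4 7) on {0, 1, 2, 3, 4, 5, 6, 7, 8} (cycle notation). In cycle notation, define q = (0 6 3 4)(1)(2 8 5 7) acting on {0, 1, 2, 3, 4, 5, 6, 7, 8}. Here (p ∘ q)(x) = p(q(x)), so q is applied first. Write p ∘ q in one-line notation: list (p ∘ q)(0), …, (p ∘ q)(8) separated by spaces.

4 8 2 7 5 0 1 6 3

Chase each element through q then p: 0 → 6 → 4; 1 → 1 → 8; 2 → 8 → 2; 3 → 4 → 7; 4 → 0 → 5; 5 → 7 → 0; 6 → 3 → 1; 7 → 2 → 6; 8 → 5 → 3.
Collecting the images, p ∘ q = [4 8 2 7 5 0 1 6 3].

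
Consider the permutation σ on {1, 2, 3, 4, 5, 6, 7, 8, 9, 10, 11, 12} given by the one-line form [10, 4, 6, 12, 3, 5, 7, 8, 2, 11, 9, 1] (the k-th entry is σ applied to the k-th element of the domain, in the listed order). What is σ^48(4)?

Tracing 4 → 12 → … returns to 4 after 7 steps, so 4 lies in a 7-cycle (1, 10, 11, 9, 2, 4, 12).
Powers repeat with period 7 on this cycle, and 48 mod 7 = 6, so σ^48(4) = σ^6(4).
Stepping 6 places around the cycle: 4 → 12 → 1 → 10 → 11 → 9 → 2.

2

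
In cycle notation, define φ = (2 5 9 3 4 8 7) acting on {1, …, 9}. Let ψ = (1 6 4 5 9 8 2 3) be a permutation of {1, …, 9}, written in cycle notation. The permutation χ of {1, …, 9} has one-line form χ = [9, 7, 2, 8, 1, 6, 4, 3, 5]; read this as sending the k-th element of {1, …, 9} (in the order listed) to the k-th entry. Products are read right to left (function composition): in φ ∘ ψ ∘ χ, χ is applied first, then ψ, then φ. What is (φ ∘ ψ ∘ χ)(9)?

Apply the permutations in order: χ(9) = 5, then ψ(5) = 9, then φ(9) = 3. So (φ ∘ ψ ∘ χ)(9) = 3.

3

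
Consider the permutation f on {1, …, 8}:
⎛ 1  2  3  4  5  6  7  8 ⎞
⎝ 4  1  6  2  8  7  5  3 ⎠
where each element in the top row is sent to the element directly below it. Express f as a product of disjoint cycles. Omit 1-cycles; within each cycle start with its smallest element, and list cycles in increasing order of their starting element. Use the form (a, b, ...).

(1, 4, 2)(3, 6, 7, 5, 8)

From 1: 1 → 4 → 2 → 1, closing the cycle (1, 4, 2).
Continuing from each remaining unvisited element yields (1, 4, 2)(3, 6, 7, 5, 8).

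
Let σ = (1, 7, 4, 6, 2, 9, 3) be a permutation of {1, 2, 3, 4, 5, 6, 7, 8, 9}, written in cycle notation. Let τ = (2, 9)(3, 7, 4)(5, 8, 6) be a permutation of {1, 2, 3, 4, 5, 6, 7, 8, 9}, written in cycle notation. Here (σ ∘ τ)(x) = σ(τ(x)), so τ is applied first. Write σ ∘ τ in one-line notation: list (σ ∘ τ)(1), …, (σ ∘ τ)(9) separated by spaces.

(σ ∘ τ)(x) = σ(τ(x)). Computing each image: σ(τ(1)) = σ(1) = 7, σ(τ(2)) = σ(9) = 3, σ(τ(3)) = σ(7) = 4, σ(τ(4)) = σ(3) = 1, σ(τ(5)) = σ(8) = 8, σ(τ(6)) = σ(5) = 5, σ(τ(7)) = σ(4) = 6, σ(τ(8)) = σ(6) = 2, σ(τ(9)) = σ(2) = 9.
Hence σ ∘ τ = [7 3 4 1 8 5 6 2 9].

7 3 4 1 8 5 6 2 9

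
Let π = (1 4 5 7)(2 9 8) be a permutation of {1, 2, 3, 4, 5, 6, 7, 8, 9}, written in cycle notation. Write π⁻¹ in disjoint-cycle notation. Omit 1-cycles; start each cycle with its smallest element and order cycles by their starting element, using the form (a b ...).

If π sends a → b within a cycle, π⁻¹ sends b → a; equivalently, reverse each cycle.
Reversing each cycle of π and rotating so the smallest element leads gives (1 7 5 4)(2 8 9).

(1 7 5 4)(2 8 9)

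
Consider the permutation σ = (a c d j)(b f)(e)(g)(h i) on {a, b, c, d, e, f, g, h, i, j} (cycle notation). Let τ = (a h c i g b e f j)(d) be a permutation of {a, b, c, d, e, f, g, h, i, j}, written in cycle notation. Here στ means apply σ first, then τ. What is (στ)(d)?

a

First apply σ: σ(d) = j, then τ(j) = a. Thus (στ)(d) = a.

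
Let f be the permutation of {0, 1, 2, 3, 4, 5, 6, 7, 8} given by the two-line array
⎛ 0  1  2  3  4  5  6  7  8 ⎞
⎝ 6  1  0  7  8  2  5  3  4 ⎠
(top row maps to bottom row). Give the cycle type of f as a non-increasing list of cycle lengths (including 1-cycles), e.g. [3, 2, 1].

The disjoint cycles are (0 6 5 2)(1)(3 7)(4 8), with lengths 4, 2, 2, 1 in non-increasing order.

[4, 2, 2, 1]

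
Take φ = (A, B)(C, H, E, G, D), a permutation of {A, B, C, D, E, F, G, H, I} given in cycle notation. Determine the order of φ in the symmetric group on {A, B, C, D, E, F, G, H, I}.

The disjoint cycles have lengths 5, 2, 1, 1.
The order of φ is the least common multiple of its cycle lengths: lcm(5, 2) = 10.

10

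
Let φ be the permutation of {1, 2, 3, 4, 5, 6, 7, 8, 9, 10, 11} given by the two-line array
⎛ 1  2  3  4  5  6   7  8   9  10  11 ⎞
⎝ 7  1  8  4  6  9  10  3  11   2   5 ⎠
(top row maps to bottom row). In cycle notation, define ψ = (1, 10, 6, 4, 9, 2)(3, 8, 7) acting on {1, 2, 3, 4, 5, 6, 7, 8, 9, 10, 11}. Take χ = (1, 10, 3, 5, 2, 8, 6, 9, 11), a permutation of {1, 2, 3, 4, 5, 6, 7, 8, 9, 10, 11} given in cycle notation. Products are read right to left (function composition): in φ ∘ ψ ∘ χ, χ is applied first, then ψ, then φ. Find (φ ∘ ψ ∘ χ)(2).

Chase 2: χ(2) = 8; ψ(8) = 7; φ(7) = 10. Hence (φ ∘ ψ ∘ χ)(2) = 10.

10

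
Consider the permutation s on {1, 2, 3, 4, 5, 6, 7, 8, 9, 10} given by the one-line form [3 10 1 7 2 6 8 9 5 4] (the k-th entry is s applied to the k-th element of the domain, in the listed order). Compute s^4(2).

Tracing 2 → 10 → … returns to 2 after 7 steps, so 2 lies in a 7-cycle (2 10 4 7 8 9 5).
Advancing 4 steps from 2: 2 → 10 → 4 → 7 → 8.

8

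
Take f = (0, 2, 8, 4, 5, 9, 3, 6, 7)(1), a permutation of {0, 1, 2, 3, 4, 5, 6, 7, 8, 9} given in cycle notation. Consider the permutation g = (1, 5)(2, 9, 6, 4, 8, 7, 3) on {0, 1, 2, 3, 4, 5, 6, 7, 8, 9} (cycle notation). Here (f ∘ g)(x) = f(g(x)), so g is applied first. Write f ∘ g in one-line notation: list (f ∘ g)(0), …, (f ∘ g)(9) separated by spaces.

(f ∘ g)(x) = f(g(x)). Computing each image: f(g(0)) = f(0) = 2, f(g(1)) = f(5) = 9, f(g(2)) = f(9) = 3, f(g(3)) = f(2) = 8, f(g(4)) = f(8) = 4, f(g(5)) = f(1) = 1, f(g(6)) = f(4) = 5, f(g(7)) = f(3) = 6, f(g(8)) = f(7) = 0, f(g(9)) = f(6) = 7.
Hence f ∘ g = [2 9 3 8 4 1 5 6 0 7].

2 9 3 8 4 1 5 6 0 7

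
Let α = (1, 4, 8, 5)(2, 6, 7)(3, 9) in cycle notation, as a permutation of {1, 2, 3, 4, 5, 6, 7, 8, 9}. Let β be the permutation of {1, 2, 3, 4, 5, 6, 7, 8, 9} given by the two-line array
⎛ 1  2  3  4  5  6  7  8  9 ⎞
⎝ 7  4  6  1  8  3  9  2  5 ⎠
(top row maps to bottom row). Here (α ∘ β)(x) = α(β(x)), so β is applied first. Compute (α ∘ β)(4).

4

β(4) = 1, then α(1) = 4; composing gives (α ∘ β)(4) = 4.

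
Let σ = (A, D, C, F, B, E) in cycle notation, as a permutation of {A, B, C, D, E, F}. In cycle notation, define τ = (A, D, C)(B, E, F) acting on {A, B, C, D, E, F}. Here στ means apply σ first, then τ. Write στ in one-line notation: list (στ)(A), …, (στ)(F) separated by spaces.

Chase each element through σ then τ: A → D → C; B → E → F; C → F → B; D → C → A; E → A → D; F → B → E.
So στ in one-line form is C F B A D E.

C F B A D E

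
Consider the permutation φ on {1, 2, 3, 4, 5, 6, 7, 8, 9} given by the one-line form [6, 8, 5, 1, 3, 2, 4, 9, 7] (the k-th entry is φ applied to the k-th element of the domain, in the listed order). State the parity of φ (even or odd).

odd

In disjoint-cycle form the cycle lengths are 7, 2.
A cycle is odd iff its length is even; φ has 1 even-length cycle, so sgn(φ) = (−1)^1 and φ is odd.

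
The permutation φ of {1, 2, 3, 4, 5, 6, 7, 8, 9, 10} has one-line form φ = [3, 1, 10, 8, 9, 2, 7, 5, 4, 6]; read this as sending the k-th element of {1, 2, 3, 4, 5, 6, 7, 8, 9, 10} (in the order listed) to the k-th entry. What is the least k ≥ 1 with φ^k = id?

The disjoint-cycle form of φ has cycle lengths 5, 4, 1.
Since disjoint cycles commute, ord(φ) = lcm(5, 4) = 20.

20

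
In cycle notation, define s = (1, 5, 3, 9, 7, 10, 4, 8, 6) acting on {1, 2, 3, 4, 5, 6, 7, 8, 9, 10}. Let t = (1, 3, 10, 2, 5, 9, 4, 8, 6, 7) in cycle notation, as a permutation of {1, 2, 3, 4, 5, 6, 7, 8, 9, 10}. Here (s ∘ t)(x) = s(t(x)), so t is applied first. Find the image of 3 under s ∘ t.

4

(s ∘ t)(3) = s(t(3)). t(3) = 10, then s(10) = 4. So (s ∘ t)(3) = 4.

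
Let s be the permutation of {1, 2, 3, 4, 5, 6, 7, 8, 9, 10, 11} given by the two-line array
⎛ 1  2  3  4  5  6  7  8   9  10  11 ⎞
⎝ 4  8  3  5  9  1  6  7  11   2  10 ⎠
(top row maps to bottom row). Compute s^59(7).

Tracing 7 → 6 → … returns to 7 after 10 steps, so 7 lies in a 10-cycle (1 4 5 9 11 10 2 8 7 6).
Since the cycle has length 10, s^59 acts on it the same as s^9 (59 mod 10 = 9).
Stepping 9 places around the cycle: 7 → 6 → 1 → 4 → 5 → 9 → 11 → 10 → 2 → 8.

8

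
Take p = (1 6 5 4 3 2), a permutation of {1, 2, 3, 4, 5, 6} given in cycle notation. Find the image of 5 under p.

4

5 appears in (1 6 5 4 3 2); the next entry (wrapping around) is 4.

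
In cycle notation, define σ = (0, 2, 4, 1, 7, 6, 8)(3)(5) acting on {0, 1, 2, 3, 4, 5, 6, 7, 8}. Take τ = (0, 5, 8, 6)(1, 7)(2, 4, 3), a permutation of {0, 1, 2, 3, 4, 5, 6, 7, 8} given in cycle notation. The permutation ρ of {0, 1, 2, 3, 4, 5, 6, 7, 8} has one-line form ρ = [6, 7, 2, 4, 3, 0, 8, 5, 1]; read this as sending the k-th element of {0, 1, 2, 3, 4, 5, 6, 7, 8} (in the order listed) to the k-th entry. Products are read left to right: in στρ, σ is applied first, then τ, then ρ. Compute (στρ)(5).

(στρ)(5) = ρ(τ(σ(5))). σ(5) = 5, then τ(5) = 8, then ρ(8) = 1, so the result is 1.

1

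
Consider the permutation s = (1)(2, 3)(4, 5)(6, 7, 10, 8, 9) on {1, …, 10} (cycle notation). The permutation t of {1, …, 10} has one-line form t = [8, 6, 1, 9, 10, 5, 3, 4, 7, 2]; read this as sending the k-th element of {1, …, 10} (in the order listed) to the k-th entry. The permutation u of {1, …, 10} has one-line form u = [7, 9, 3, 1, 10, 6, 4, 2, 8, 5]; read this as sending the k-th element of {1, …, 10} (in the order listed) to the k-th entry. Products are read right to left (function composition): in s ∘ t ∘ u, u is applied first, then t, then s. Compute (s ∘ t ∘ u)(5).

Chase 5: u(5) = 10; t(10) = 2; s(2) = 3. Hence (s ∘ t ∘ u)(5) = 3.

3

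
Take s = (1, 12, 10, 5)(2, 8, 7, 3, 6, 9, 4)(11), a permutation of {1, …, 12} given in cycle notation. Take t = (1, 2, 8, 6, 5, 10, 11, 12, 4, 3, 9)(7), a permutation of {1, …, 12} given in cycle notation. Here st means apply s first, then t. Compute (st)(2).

6

First apply s: s(2) = 8, then t(8) = 6. Thus (st)(2) = 6.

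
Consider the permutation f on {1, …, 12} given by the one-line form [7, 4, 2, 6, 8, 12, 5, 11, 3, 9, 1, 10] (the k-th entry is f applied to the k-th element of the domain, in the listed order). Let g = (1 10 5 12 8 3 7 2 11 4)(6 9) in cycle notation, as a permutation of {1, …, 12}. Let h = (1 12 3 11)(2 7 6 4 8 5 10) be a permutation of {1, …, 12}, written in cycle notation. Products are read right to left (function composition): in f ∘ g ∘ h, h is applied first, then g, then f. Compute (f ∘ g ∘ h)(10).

1

Chase 10: h(10) = 2; g(2) = 11; f(11) = 1. Hence (f ∘ g ∘ h)(10) = 1.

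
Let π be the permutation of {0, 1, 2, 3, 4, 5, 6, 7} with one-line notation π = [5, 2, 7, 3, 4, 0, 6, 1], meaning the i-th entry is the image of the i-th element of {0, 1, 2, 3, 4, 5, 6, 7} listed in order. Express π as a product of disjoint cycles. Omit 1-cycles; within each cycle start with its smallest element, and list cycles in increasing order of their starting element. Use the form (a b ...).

(0 5)(1 2 7)

From 0: 0 → 5 → 0, closing the cycle (0 5).
Repeating from the next unused element and collecting all non-trivial cycles gives (0 5)(1 2 7).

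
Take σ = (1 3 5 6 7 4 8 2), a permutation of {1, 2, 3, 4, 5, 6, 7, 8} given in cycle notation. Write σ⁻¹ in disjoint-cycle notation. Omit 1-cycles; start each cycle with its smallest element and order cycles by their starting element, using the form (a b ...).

If σ sends a → b within a cycle, σ⁻¹ sends b → a; equivalently, reverse each cycle.
After reversing and putting each cycle's least element first, σ⁻¹ = (1 2 8 4 7 6 5 3).

(1 2 8 4 7 6 5 3)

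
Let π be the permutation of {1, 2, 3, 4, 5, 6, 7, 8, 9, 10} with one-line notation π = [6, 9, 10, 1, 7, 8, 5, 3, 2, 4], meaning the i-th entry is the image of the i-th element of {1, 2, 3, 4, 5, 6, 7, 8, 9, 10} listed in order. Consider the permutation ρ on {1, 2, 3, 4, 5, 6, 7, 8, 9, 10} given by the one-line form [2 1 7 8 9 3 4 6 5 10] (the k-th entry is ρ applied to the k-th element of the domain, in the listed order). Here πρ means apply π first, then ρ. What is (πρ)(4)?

(πρ)(4) = ρ(π(4)). π(4) = 1, then ρ(1) = 2. So (πρ)(4) = 2.

2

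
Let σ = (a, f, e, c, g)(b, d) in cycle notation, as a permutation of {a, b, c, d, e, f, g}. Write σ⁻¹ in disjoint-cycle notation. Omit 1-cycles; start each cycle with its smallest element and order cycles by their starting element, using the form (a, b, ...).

If σ sends a → b within a cycle, σ⁻¹ sends b → a; equivalently, reverse each cycle.
After reversing and putting each cycle's least element first, σ⁻¹ = (a, g, c, e, f)(b, d).

(a, g, c, e, f)(b, d)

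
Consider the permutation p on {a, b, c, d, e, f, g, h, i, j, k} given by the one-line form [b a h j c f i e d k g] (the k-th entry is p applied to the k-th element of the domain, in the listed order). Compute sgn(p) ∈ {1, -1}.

-1

In disjoint-cycle form the cycle lengths are 5, 3, 2, 1.
A cycle of length ℓ contributes ℓ−1 transpositions, so p is a product of 4 + 2 + 1 = 7 transpositions — odd.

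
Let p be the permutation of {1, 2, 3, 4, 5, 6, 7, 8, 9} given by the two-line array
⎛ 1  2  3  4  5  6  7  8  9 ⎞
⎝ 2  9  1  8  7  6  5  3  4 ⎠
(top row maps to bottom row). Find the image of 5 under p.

The entry below 5 in the array is 7, so p(5) = 7.

7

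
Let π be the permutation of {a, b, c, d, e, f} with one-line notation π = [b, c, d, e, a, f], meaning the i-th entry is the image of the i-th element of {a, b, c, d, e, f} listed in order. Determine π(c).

d

c is element number 3 of the domain, and entry number 3 of the one-line form is d, so π(c) = d.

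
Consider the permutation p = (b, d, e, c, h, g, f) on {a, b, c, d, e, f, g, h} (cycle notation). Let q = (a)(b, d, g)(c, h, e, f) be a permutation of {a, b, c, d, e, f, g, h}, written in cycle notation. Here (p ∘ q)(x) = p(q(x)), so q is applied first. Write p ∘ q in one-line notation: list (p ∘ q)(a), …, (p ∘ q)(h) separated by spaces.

a e g f b h d c

Chase each element through q then p: a → a → a; b → d → e; c → h → g; d → g → f; e → f → b; f → c → h; g → b → d; h → e → c.
Collecting the images, p ∘ q = [a e g f b h d c].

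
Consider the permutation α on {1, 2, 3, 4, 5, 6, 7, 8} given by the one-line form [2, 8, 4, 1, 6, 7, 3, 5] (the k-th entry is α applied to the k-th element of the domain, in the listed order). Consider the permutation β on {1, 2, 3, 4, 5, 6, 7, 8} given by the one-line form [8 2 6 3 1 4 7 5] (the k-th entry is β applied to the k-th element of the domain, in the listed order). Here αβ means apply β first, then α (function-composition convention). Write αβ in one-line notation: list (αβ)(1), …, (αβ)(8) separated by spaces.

5 8 7 4 2 1 3 6

For each element, apply β then α: 1 → 8 → 5; 2 → 2 → 8; 3 → 6 → 7; 4 → 3 → 4; 5 → 1 → 2; 6 → 4 → 1; 7 → 7 → 3; 8 → 5 → 6.
So αβ in one-line form is 5 8 7 4 2 1 3 6.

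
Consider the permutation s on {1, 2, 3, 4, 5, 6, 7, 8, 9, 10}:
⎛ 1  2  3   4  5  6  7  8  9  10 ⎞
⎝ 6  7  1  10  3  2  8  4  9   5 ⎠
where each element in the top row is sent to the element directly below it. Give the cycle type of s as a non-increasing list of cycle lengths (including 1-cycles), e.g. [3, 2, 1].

[9, 1]

The disjoint cycles are (1 6 2 7 8 4 10 5 3)(9), with lengths 9, 1 in non-increasing order.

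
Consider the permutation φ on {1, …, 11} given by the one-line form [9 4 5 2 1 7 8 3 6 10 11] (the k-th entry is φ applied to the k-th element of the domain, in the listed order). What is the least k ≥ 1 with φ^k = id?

Writing φ as disjoint cycles, the cycle lengths are 7, 2, 1, 1.
The order of φ is the least common multiple of its cycle lengths: lcm(7, 2) = 14.

14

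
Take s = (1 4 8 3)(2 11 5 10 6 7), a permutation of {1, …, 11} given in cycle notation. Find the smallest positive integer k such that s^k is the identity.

12

The disjoint cycles have lengths 6, 4, 1.
Since disjoint cycles commute, ord(s) = lcm(6, 4) = 12.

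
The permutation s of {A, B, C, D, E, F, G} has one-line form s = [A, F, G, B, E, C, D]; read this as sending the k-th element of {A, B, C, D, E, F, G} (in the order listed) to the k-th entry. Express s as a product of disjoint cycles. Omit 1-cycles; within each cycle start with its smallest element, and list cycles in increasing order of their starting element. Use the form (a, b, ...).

Start at B and follow images: B → F → C → G → D → B, giving the cycle (B, F, C, G, D).
Repeating from the next unused element and collecting all non-trivial cycles gives (B, F, C, G, D).

(B, F, C, G, D)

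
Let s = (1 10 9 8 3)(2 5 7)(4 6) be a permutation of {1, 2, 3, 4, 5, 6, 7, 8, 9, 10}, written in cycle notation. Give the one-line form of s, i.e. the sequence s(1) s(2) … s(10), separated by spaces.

Image by image: 1→10, 2→5, 3→1, 4→6, 5→7, 6→4, 7→2, 8→3, 9→8, 10→9.
Listing these in domain order gives 10 5 1 6 7 4 2 3 8 9.

10 5 1 6 7 4 2 3 8 9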